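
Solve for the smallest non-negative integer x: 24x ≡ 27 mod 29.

12

24⁻¹ ≡ 23 (mod 29) because 24·23 = 552 = 19·29 + 1.
Multiplying both sides by 23: x ≡ 23·27 = 621 ≡ 12 (mod 29).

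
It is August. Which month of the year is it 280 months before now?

April

Dividing 280 by 12 gives quotient 23 and remainder 4.
August − 4 months → April.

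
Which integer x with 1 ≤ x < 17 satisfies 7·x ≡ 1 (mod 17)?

5

7·5 = 35 = 2·17 + 1, so 7⁻¹ ≡ 5 (mod 17).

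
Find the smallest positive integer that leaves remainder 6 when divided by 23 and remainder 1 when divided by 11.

144

x ≡ 1 (mod 11) gives x ∈ {1, 12, 23, 34, 45, 56, 67, 78, …}.
The first of these with x mod 23 = 6 is 144.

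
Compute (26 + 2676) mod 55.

2676 − 48·55 = 36, so 2676 ≡ 36 (mod 55).
(26 + 36) mod 55 = 7.

7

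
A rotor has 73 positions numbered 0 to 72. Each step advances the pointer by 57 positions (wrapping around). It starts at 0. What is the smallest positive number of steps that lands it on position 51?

47

The inverse of 57 mod 73 is 41 (since 57·41 = 2337 ≡ 1).
So x ≡ 41·51 = 2091 ≡ 47 (mod 73).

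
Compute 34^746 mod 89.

88

Square-and-reduce mod 89: 34^1≡34, 34^2≡88, 34^4≡1, 34^8≡1, 34^16≡1, 34^32≡1, 34^64≡1, 34^128≡1, 34^256≡1, 34^512≡1.
Since 746 = 2 + 8 + 32 + 64 + 128 + 512 in binary, 34^746 ≡ 88·1·1·1·1·1 ≡ 88 (mod 89).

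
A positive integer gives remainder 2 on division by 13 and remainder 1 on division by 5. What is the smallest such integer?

Since 5·8 ≡ 1 (mod 13), take x = 1 + 5·((2−1)·8 mod 13) = 1 + 5·8 = 41.
Check: 41 mod 13 = 2, 41 mod 5 = 1.

41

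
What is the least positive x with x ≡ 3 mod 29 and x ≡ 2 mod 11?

Since 11·8 ≡ 1 (mod 29), take x = 2 + 11·((3−2)·8 mod 29) = 2 + 11·8 = 90.
Check: 90 mod 29 = 3, 90 mod 11 = 2.

90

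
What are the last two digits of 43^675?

Square-and-reduce mod 100: 43^1≡43, 43^2≡49, 43^4≡1, 43^8≡1, 43^16≡1, 43^32≡1, 43^64≡1, 43^128≡1, 43^256≡1, 43^512≡1.
675 = 1 + 2 + 32 + 128 + 512, so 43^675 ≡ 43·49·1·1·1 ≡ 7 (mod 100).

07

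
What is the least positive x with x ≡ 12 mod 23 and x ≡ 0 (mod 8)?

104

x ≡ 0 (mod 8) gives x ∈ {0, 8, 16, 24, 32, 40, 48, 56, …}.
The first of these with x mod 23 = 12 is 104.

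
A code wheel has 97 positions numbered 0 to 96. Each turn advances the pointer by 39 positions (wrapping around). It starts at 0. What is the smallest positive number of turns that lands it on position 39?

1

The inverse of 39 mod 97 is 5 (since 39·5 = 195 ≡ 1).
So x ≡ 5·39 = 195 ≡ 1 (mod 97).
Check: 39·1 = 39 = 0·97 + 39.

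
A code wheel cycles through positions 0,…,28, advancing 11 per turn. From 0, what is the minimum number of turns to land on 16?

The inverse of 11 mod 29 is 8 (since 11·8 = 88 ≡ 1).
Multiplying both sides by 8: x ≡ 8·16 = 128 ≡ 12 (mod 29).
Check: 11·12 = 132 = 4·29 + 16.

12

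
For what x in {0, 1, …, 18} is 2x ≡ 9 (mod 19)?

2⁻¹ ≡ 10 (mod 19) because 2·10 = 20 = 1·19 + 1.
Multiplying both sides by 10: x ≡ 10·9 = 90 ≡ 14 (mod 19).

14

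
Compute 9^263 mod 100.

Successive squares of 9 mod 100: 9^1≡9, 9^2≡81, 9^4≡61, 9^8≡21, 9^16≡41, 9^32≡81, 9^64≡61, 9^128≡21, 9^256≡41.
Since 263 = 1 + 2 + 4 + 256 in binary, 9^263 ≡ 9·81·61·41 ≡ 29 (mod 100).

29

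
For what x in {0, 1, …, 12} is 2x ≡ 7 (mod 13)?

10

The inverse of 2 mod 13 is 7 (since 2·7 = 14 ≡ 1).
So x ≡ 7·7 = 49 ≡ 10 (mod 13).
Check: 2·10 = 20 = 1·13 + 7.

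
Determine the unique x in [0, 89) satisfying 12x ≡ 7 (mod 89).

The inverse of 12 mod 89 is 52 (since 12·52 = 624 ≡ 1).
Multiplying both sides by 52: x ≡ 52·7 = 364 ≡ 8 (mod 89).

8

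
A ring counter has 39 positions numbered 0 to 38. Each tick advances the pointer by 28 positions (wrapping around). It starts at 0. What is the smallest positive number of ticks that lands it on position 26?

28⁻¹ ≡ 7 (mod 39) because 28·7 = 196 = 5·39 + 1.
Multiplying both sides by 7: x ≡ 7·26 = 182 ≡ 26 (mod 39).

26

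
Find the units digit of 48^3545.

8

Last digits of 8^n: 8, 4, 2, 6 (period 4).
3545 leaves remainder 1 on division by 4, so 48^3545 ends in 8.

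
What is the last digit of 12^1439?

Powers of 2 mod 10 repeat with period 4: 2, 4, 8, 6.
1439 mod 4 = 3, so the last digit matches 2^3 = 8.

8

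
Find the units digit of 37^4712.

The units digit of 37^n cycles with period 4: 7, 9, 3, 1, …
4712 mod 4 = 0, so the last digit matches 7^4 = 1.

1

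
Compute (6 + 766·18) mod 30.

766·18 = 13788.
Dividing 13788 by 30 gives quotient 459 and remainder 18.
(6 + 18) mod 30 = 24.

24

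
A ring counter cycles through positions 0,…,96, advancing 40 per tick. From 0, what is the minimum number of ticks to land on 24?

The inverse of 40 mod 97 is 17 (since 40·17 = 680 ≡ 1).
So x ≡ 17·24 = 408 ≡ 20 (mod 97).

20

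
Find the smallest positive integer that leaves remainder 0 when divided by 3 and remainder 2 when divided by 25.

27

Since 25·1 ≡ 1 (mod 3), take x = 2 + 25·((0−2)·1 mod 3) = 2 + 25·1 = 27.
Check: 27 mod 3 = 0, 27 mod 25 = 2.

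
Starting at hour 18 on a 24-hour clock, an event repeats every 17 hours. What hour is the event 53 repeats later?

53·17 = 901.
901 mod 24 = 13 (since 37·24 = 888).
(18 + 13) mod 24 = 7.

7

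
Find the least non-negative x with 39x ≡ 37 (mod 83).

The inverse of 39 mod 83 is 66 (since 39·66 = 2574 ≡ 1).
So x ≡ 66·37 = 2442 ≡ 35 (mod 83).

35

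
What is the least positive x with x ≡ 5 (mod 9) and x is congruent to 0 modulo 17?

68

x ≡ 5 (mod 9) gives x ∈ {5, 14, 23, 32, 41, 50, 59, 68}.
The first of these with x mod 17 = 0 is 68.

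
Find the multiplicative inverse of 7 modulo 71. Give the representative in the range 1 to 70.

71 = 10·7 + 1
7 = 7·1 + 0
Back-substituting gives 7·61 ≡ 1 (mod 71).

61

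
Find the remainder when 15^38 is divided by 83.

3

Successive squares of 15 mod 83: 15^1≡15, 15^2≡59, 15^4≡78, 15^8≡25, 15^16≡44, 15^32≡27.
38 = 2 + 4 + 32, so 15^38 ≡ 59·78·27 ≡ 3 (mod 83).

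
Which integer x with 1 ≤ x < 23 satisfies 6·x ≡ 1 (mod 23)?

4

23 = 3·6 + 5
6 = 1·5 + 1
5 = 5·1 + 0
Back-substituting gives 6·4 ≡ 1 (mod 23).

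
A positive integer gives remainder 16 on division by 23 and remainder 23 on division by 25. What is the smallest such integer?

Since 25·12 ≡ 1 (mod 23), take x = 23 + 25·((16−23)·12 mod 23) = 23 + 25·8 = 223.
Check: 223 mod 23 = 16, 223 mod 25 = 23.

223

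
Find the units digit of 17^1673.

7

Powers of 7 mod 10 repeat with period 4: 7, 9, 3, 1.
1673 leaves remainder 1 on division by 4, so 17^1673 ends in 7.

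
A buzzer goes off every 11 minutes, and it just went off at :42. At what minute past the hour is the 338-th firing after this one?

40

338·11 = 3718.
3718 = 61·60 + 58, so 3718 mod 60 = 58.
(42 + 58) mod 60 = 40.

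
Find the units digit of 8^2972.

6

The units digit of 8^n cycles with period 4: 8, 4, 2, 6, …
2972 leaves remainder 0 on division by 4, so 8^2972 ends in 6.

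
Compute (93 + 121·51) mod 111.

121·51 = 6171.
Dividing 6171 by 111 gives quotient 55 and remainder 66.
(93 + 66) mod 111 = 48.

48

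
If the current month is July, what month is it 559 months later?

Dividing 559 by 12 gives quotient 46 and remainder 7.
July + 7 months → February.

February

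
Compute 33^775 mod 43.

Successive squares of 33 mod 43: 33^1≡33, 33^2≡14, 33^4≡24, 33^8≡17, 33^16≡31, 33^32≡15, 33^64≡10, 33^128≡14, 33^256≡24, 33^512≡17.
775 = 1 + 2 + 4 + 256 + 512, so 33^775 ≡ 33·14·24·24·17 ≡ 3 (mod 43).

3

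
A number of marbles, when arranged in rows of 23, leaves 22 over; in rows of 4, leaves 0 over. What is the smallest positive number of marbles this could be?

x ≡ 0 (mod 4) gives x ∈ {0, 4, 8, 12, 16, 20, 24, 28, …}.
The first of these with x mod 23 = 22 is 68.

68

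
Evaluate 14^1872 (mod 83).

By repeated squaring mod 83: 14^1≡14, 14^2≡30, 14^4≡70, 14^8≡3, 14^16≡9, 14^32≡81, 14^64≡4, 14^128≡16, 14^256≡7, 14^512≡49, 14^1024≡77.
1872 = 16 + 64 + 256 + 512 + 1024, so 14^1872 ≡ 9·4·7·49·77 ≡ 31 (mod 83).

31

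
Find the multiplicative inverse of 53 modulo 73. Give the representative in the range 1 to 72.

62

53·62 = 3286 = 45·73 + 1, so 53⁻¹ ≡ 62 (mod 73).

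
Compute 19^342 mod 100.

61

Square-and-reduce mod 100: 19^1≡19, 19^2≡61, 19^4≡21, 19^8≡41, 19^16≡81, 19^32≡61, 19^64≡21, 19^128≡41, 19^256≡81.
342 = 2 + 4 + 16 + 64 + 256, so 19^342 ≡ 61·21·81·21·81 ≡ 61 (mod 100).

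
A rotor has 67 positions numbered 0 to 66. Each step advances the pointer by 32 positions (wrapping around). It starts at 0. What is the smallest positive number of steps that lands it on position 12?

59

32⁻¹ ≡ 44 (mod 67) because 32·44 = 1408 = 21·67 + 1.
Multiplying both sides by 44: x ≡ 44·12 = 528 ≡ 59 (mod 67).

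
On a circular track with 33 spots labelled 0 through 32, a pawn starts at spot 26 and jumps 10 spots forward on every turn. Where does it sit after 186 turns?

5

186·10 = 1860.
1860 − 56·33 = 12, so 1860 ≡ 12 (mod 33).
(26 + 12) mod 33 = 5.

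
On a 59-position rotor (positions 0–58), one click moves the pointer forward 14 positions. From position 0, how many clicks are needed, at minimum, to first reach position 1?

38

14·38 = 532 = 9·59 + 1, so 14⁻¹ ≡ 38 (mod 59).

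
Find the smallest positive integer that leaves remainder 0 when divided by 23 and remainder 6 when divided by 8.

46

x ≡ 6 (mod 8) gives x ∈ {6, 14, 22, 30, 38, 46}.
The first of these with x mod 23 = 0 is 46.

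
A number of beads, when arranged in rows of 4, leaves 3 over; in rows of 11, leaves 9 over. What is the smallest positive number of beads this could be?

31

Since 11·3 ≡ 1 (mod 4), take x = 9 + 11·((3−9)·3 mod 4) = 9 + 11·2 = 31.
Check: 31 mod 4 = 3, 31 mod 11 = 9.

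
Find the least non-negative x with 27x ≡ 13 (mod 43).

18

27⁻¹ ≡ 8 (mod 43) because 27·8 = 216 = 5·43 + 1.
Multiplying both sides by 8: x ≡ 8·13 = 104 ≡ 18 (mod 43).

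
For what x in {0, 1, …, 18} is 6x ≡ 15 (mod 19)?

The inverse of 6 mod 19 is 16 (since 6·16 = 96 ≡ 1).
So x ≡ 16·15 = 240 ≡ 12 (mod 19).

12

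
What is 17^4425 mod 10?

7

Powers of 7 mod 10 repeat with period 4: 7, 9, 3, 1.
4425 leaves remainder 1 on division by 4, so 17^4425 ends in 7.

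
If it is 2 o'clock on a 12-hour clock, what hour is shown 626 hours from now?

626 mod 12 = 2 (since 52·12 = 624).
2 + 2 → 4 on a 12-hour dial.

4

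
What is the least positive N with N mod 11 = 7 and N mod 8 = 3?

51

x ≡ 3 (mod 8) gives x ∈ {3, 11, 19, 27, 35, 43, 51}.
The first of these with x mod 11 = 7 is 51.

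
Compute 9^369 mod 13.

Square-and-reduce mod 13: 9^1≡9, 9^2≡3, 9^4≡9, 9^8≡3, 9^16≡9, 9^32≡3, 9^64≡9, 9^128≡3, 9^256≡9.
Since 369 = 1 + 16 + 32 + 64 + 256 in binary, 9^369 ≡ 9·9·3·9·9 ≡ 1 (mod 13).

1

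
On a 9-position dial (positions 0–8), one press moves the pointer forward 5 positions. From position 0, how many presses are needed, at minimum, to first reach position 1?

2

9 = 1·5 + 4
5 = 1·4 + 1
4 = 4·1 + 0
Back-substituting gives 5·2 ≡ 1 (mod 9).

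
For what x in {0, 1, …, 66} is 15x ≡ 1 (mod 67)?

9

15⁻¹ ≡ 9 (mod 67) because 15·9 = 135 = 2·67 + 1.
So x ≡ 9·1 = 9 ≡ 9 (mod 67).
Check: 15·9 = 135 = 2·67 + 1.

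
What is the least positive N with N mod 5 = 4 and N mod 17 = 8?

59

x ≡ 4 (mod 5) gives x ∈ {4, 9, 14, 19, 24, 29, 34, 39, …}.
The first of these with x mod 17 = 8 is 59.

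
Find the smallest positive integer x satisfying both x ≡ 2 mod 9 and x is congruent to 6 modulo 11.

83

x ≡ 2 (mod 9) gives x ∈ {2, 11, 20, 29, 38, 47, 56, 65, …}.
The first of these with x mod 11 = 6 is 83.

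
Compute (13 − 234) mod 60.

234 mod 60 = 54 (since 3·60 = 180).
(13 − 54) mod 60 = 19.

19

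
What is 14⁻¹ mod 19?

15

19 = 1·14 + 5
14 = 2·5 + 4
5 = 1·4 + 1
4 = 4·1 + 0
Back-substituting gives 14·15 ≡ 1 (mod 19).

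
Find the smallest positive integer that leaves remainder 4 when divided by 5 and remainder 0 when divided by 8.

x ≡ 4 (mod 5) gives x ∈ {4, 9, 14, 19, 24}.
The first of these with x mod 8 = 0 is 24.

24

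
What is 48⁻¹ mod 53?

21

53 = 1·48 + 5
48 = 9·5 + 3
5 = 1·3 + 2
3 = 1·2 + 1
2 = 2·1 + 0
Back-substituting gives 48·21 ≡ 1 (mod 53).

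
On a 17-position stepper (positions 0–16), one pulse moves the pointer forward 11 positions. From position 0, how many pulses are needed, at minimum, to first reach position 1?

14

11·14 = 154 = 9·17 + 1, so 11⁻¹ ≡ 14 (mod 17).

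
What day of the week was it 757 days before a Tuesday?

Dividing 757 by 7 gives quotient 108 and remainder 1.
Tuesday − 1 day → Monday.

Monday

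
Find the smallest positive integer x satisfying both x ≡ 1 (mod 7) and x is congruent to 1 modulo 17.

1

Since 17·5 ≡ 1 (mod 7), take x = 1 + 17·((1−1)·5 mod 7) = 1 + 17·0 = 1.
Check: 1 mod 7 = 1, 1 mod 17 = 1.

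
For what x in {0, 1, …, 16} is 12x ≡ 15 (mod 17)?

The inverse of 12 mod 17 is 10 (since 12·10 = 120 ≡ 1).
So x ≡ 10·15 = 150 ≡ 14 (mod 17).

14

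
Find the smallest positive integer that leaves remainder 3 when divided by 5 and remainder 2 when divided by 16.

18

x ≡ 3 (mod 5) gives x ∈ {3, 8, 13, 18}.
The first of these with x mod 16 = 2 is 18.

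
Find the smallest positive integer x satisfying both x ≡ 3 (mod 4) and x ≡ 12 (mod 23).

Since 23·3 ≡ 1 (mod 4), take x = 12 + 23·((3−12)·3 mod 4) = 12 + 23·1 = 35.
Check: 35 mod 4 = 3, 35 mod 23 = 12.

35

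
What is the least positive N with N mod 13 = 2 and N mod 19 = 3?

41

Since 19·11 ≡ 1 (mod 13), take x = 3 + 19·((2−3)·11 mod 13) = 3 + 19·2 = 41.
Check: 41 mod 13 = 2, 41 mod 19 = 3.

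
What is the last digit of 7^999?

The units digit of 7^n cycles with period 4: 7, 9, 3, 1, …
999 leaves remainder 3 on division by 4, so 7^999 ends in 3.

3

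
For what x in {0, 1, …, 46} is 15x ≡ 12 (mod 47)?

29

The inverse of 15 mod 47 is 22 (since 15·22 = 330 ≡ 1).
So x ≡ 22·12 = 264 ≡ 29 (mod 47).
Check: 15·29 = 435 = 9·47 + 12.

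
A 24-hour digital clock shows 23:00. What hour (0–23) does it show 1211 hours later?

1211 − 50·24 = 11, so 1211 ≡ 11 (mod 24).
(23 + 11) mod 24 = 10.

10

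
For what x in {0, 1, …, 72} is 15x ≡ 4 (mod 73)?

10

The inverse of 15 mod 73 is 39 (since 15·39 = 585 ≡ 1).
Multiplying both sides by 39: x ≡ 39·4 = 156 ≡ 10 (mod 73).
Check: 15·10 = 150 = 2·73 + 4.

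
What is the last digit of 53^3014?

9

Powers of 3 mod 10 repeat with period 4: 3, 9, 7, 1.
3014 mod 4 = 2, so the last digit matches 3^2 = 9.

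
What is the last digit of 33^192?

The units digit of 33^n cycles with period 4: 3, 9, 7, 1, …
192 leaves remainder 0 on division by 4, so 33^192 ends in 1.

1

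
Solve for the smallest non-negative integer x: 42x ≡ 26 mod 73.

18

The inverse of 42 mod 73 is 40 (since 42·40 = 1680 ≡ 1).
Multiplying both sides by 40: x ≡ 40·26 = 1040 ≡ 18 (mod 73).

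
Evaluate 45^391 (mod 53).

By repeated squaring mod 53: 45^1≡45, 45^2≡11, 45^4≡15, 45^8≡13, 45^16≡10, 45^32≡47, 45^64≡36, 45^128≡24, 45^256≡46.
391 = 1 + 2 + 4 + 128 + 256, so 45^391 ≡ 45·11·15·24·46 ≡ 8 (mod 53).

8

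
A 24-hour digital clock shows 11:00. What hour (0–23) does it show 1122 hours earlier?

Dividing 1122 by 24 gives quotient 46 and remainder 18.
(11 − 18) mod 24 = 17.

17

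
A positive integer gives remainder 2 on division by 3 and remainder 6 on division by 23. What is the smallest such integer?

29

x ≡ 2 (mod 3) gives x ∈ {2, 5, 8, 11, 14, 17, 20, 23, …}.
The first of these with x mod 23 = 6 is 29.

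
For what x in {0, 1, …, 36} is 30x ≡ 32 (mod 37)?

The inverse of 30 mod 37 is 21 (since 30·21 = 630 ≡ 1).
So x ≡ 21·32 = 672 ≡ 6 (mod 37).

6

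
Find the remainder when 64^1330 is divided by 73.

64

By repeated squaring mod 73: 64^1≡64, 64^2≡8, 64^4≡64, 64^8≡8, 64^16≡64, 64^32≡8, 64^64≡64, 64^128≡8, 64^256≡64, 64^512≡8, 64^1024≡64.
1330 = 2 + 16 + 32 + 256 + 1024, so 64^1330 ≡ 8·64·8·64·64 ≡ 64 (mod 73).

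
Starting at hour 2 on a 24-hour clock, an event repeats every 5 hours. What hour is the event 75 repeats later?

75·5 = 375.
375 − 15·24 = 15, so 375 ≡ 15 (mod 24).
(2 + 15) mod 24 = 17.

17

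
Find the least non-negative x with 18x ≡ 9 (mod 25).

18⁻¹ ≡ 7 (mod 25) because 18·7 = 126 = 5·25 + 1.
Multiplying both sides by 7: x ≡ 7·9 = 63 ≡ 13 (mod 25).

13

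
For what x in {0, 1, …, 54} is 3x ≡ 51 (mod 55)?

17

The inverse of 3 mod 55 is 37 (since 3·37 = 111 ≡ 1).
Multiplying both sides by 37: x ≡ 37·51 = 1887 ≡ 17 (mod 55).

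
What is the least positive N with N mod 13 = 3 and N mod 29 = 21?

x ≡ 3 (mod 13) gives x ∈ {3, 16, 29, 42, 55, 68, 81, 94, …}.
The first of these with x mod 29 = 21 is 224.

224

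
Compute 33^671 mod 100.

17

Square-and-reduce mod 100: 33^1≡33, 33^2≡89, 33^4≡21, 33^8≡41, 33^16≡81, 33^32≡61, 33^64≡21, 33^128≡41, 33^256≡81, 33^512≡61.
671 = 1 + 2 + 4 + 8 + 16 + 128 + 512, so 33^671 ≡ 33·89·21·41·81·41·61 ≡ 17 (mod 100).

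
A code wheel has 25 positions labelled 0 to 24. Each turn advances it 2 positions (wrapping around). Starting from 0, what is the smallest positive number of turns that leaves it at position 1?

13

2·13 = 26 = 1·25 + 1, so 2⁻¹ ≡ 13 (mod 25).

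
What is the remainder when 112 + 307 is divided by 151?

117

307 = 2·151 + 5, so 307 mod 151 = 5.
(112 + 5) mod 151 = 117.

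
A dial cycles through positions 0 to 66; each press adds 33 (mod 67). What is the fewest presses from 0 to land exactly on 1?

67 = 2·33 + 1
33 = 33·1 + 0
Back-substituting gives 33·65 ≡ 1 (mod 67).

65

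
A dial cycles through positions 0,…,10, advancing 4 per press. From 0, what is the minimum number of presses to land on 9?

5

4⁻¹ ≡ 3 (mod 11) because 4·3 = 12 = 1·11 + 1.
Multiplying both sides by 3: x ≡ 3·9 = 27 ≡ 5 (mod 11).
Check: 4·5 = 20 = 1·11 + 9.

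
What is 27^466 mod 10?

Powers of 7 mod 10 repeat with period 4: 7, 9, 3, 1.
466 leaves remainder 2 on division by 4, so 27^466 ends in 9.

9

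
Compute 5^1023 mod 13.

8

Square-and-reduce mod 13: 5^1≡5, 5^2≡12, 5^4≡1, 5^8≡1, 5^16≡1, 5^32≡1, 5^64≡1, 5^128≡1, 5^256≡1, 5^512≡1.
1023 = 1 + 2 + 4 + 8 + 16 + 32 + 64 + 128 + 256 + 512, so 5^1023 ≡ 5·12·1·1·1·1·1·1·1·1 ≡ 8 (mod 13).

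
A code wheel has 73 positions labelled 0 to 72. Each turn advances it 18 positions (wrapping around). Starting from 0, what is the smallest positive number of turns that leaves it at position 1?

69

18·69 = 1242 = 17·73 + 1, so 18⁻¹ ≡ 69 (mod 73).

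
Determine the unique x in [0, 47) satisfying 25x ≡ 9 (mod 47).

25⁻¹ ≡ 32 (mod 47) because 25·32 = 800 = 17·47 + 1.
So x ≡ 32·9 = 288 ≡ 6 (mod 47).

6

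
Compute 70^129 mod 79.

By repeated squaring mod 79: 70^1≡70, 70^2≡2, 70^4≡4, 70^8≡16, 70^16≡19, 70^32≡45, 70^64≡50, 70^128≡51.
129 = 1 + 128, so 70^129 ≡ 70·51 ≡ 15 (mod 79).

15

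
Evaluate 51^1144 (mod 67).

Successive squares of 51 mod 67: 51^1≡51, 51^2≡55, 51^4≡10, 51^8≡33, 51^16≡17, 51^32≡21, 51^64≡39, 51^128≡47, 51^256≡65, 51^512≡4, 51^1024≡16.
Since 1144 = 8 + 16 + 32 + 64 + 1024 in binary, 51^1144 ≡ 33·17·21·39·16 ≡ 37 (mod 67).

37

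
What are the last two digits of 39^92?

Square-and-reduce mod 100: 39^1≡39, 39^2≡21, 39^4≡41, 39^8≡81, 39^16≡61, 39^32≡21, 39^64≡41.
92 = 4 + 8 + 16 + 64, so 39^92 ≡ 41·81·61·41 ≡ 21 (mod 100).

21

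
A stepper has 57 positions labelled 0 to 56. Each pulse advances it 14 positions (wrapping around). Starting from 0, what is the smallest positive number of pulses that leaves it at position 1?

53

57 = 4·14 + 1
14 = 14·1 + 0
Back-substituting gives 14·53 ≡ 1 (mod 57).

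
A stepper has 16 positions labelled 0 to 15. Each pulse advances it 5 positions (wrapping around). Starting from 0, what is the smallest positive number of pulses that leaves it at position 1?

13

16 = 3·5 + 1
5 = 5·1 + 0
Back-substituting gives 5·13 ≡ 1 (mod 16).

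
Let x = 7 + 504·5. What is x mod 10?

7

504·5 = 2520.
2520 mod 10 = 0 (since 252·10 = 2520).
(7 + 0) mod 10 = 7.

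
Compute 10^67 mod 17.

Square-and-reduce mod 17: 10^1≡10, 10^2≡15, 10^4≡4, 10^8≡16, 10^16≡1, 10^32≡1, 10^64≡1.
67 = 1 + 2 + 64, so 10^67 ≡ 10·15·1 ≡ 14 (mod 17).

14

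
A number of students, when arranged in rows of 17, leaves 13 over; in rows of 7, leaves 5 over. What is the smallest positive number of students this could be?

Since 7·5 ≡ 1 (mod 17), take x = 5 + 7·((13−5)·5 mod 17) = 5 + 7·6 = 47.
Check: 47 mod 17 = 13, 47 mod 7 = 5.

47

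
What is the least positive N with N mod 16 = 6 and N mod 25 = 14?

Since 25·9 ≡ 1 (mod 16), take x = 14 + 25·((6−14)·9 mod 16) = 14 + 25·8 = 214.
Check: 214 mod 16 = 6, 214 mod 25 = 14.

214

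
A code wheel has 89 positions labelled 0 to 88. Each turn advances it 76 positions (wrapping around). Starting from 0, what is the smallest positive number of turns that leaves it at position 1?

41

76·41 = 3116 = 35·89 + 1, so 76⁻¹ ≡ 41 (mod 89).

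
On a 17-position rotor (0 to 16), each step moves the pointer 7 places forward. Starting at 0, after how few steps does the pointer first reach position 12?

9

The inverse of 7 mod 17 is 5 (since 7·5 = 35 ≡ 1).
So x ≡ 5·12 = 60 ≡ 9 (mod 17).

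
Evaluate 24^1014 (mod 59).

27

By repeated squaring mod 59: 24^1≡24, 24^2≡45, 24^4≡19, 24^8≡7, 24^16≡49, 24^32≡41, 24^64≡29, 24^128≡15, 24^256≡48, 24^512≡3.
1014 = 2 + 4 + 16 + 32 + 64 + 128 + 256 + 512, so 24^1014 ≡ 45·19·49·41·29·15·48·3 ≡ 27 (mod 59).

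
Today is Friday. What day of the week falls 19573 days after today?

19573 − 2796·7 = 1, so 19573 ≡ 1 (mod 7).
Friday + 1 day → Saturday.

Saturday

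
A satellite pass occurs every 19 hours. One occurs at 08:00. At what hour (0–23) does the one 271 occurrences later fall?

271·19 = 5149.
5149 mod 24 = 13 (since 214·24 = 5136).
(8 + 13) mod 24 = 21.

21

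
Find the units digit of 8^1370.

Powers of 8 mod 10 repeat with period 4: 8, 4, 2, 6.
1370 mod 4 = 2, so the last digit matches 8^2 = 4.

4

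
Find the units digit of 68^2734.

Powers of 8 mod 10 repeat with period 4: 8, 4, 2, 6.
2734 leaves remainder 2 on division by 4, so 68^2734 ends in 4.

4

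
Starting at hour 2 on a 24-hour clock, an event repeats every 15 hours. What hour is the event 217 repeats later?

217·15 = 3255.
Dividing 3255 by 24 gives quotient 135 and remainder 15.
(2 + 15) mod 24 = 17.

17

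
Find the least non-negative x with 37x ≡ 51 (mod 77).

37⁻¹ ≡ 25 (mod 77) because 37·25 = 925 = 12·77 + 1.
So x ≡ 25·51 = 1275 ≡ 43 (mod 77).

43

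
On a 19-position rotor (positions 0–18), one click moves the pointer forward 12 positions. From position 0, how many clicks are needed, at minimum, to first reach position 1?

8

12·8 = 96 = 5·19 + 1, so 12⁻¹ ≡ 8 (mod 19).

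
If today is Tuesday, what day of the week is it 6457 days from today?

Friday

6457 mod 7 = 3 (since 922·7 = 6454).
Tuesday + 3 days → Friday.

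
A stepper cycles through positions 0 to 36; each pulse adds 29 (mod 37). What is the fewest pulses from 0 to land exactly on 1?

29·23 = 667 = 18·37 + 1, so 29⁻¹ ≡ 23 (mod 37).

23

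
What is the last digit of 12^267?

8

Last digits of 2^n: 2, 4, 8, 6 (period 4).
267 leaves remainder 3 on division by 4, so 12^267 ends in 8.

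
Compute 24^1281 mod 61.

24

Square-and-reduce mod 61: 24^1≡24, 24^2≡27, 24^4≡58, 24^8≡9, 24^16≡20, 24^32≡34, 24^64≡58, 24^128≡9, 24^256≡20, 24^512≡34, 24^1024≡58.
Since 1281 = 1 + 256 + 1024 in binary, 24^1281 ≡ 24·20·58 ≡ 24 (mod 61).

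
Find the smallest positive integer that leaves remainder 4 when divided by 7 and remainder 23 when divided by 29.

81

x ≡ 4 (mod 7) gives x ∈ {4, 11, 18, 25, 32, 39, 46, 53, …}.
The first of these with x mod 29 = 23 is 81.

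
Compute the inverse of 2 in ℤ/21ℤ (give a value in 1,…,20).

21 = 10·2 + 1
2 = 2·1 + 0
Back-substituting gives 2·11 ≡ 1 (mod 21).

11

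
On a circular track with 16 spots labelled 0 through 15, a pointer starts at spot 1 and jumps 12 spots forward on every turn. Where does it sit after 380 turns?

380·12 = 4560.
4560 mod 16 = 0 (since 285·16 = 4560).
(1 + 0) mod 16 = 1.

1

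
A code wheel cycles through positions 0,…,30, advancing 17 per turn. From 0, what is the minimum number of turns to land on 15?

10

17⁻¹ ≡ 11 (mod 31) because 17·11 = 187 = 6·31 + 1.
So x ≡ 11·15 = 165 ≡ 10 (mod 31).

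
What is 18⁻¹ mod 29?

18·21 = 378 = 13·29 + 1, so 18⁻¹ ≡ 21 (mod 29).

21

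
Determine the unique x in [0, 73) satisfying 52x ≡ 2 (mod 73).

59

The inverse of 52 mod 73 is 66 (since 52·66 = 3432 ≡ 1).
Multiplying both sides by 66: x ≡ 66·2 = 132 ≡ 59 (mod 73).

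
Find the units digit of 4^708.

6

Last digits of 4^n: 4, 6 (period 2).
708 mod 2 = 0, so the last digit matches 4^2 = 6.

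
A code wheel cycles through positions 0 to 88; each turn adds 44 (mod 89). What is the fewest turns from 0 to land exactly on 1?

89 = 2·44 + 1
44 = 44·1 + 0
Back-substituting gives 44·87 ≡ 1 (mod 89).

87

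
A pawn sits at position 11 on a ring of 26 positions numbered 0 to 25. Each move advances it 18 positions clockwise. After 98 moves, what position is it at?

98·18 = 1764.
1764 − 67·26 = 22, so 1764 ≡ 22 (mod 26).
(11 + 22) mod 26 = 7.

7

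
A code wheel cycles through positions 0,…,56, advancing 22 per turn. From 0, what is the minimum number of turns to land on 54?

18

The inverse of 22 mod 57 is 13 (since 22·13 = 286 ≡ 1).
Multiplying both sides by 13: x ≡ 13·54 = 702 ≡ 18 (mod 57).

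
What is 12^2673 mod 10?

2

Powers of 2 mod 10 repeat with period 4: 2, 4, 8, 6.
2673 leaves remainder 1 on division by 4, so 12^2673 ends in 2.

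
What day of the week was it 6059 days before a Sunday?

6059 − 865·7 = 4, so 6059 ≡ 4 (mod 7).
Sunday − 4 days → Wednesday.

Wednesday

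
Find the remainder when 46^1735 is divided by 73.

Successive squares of 46 mod 73: 46^1≡46, 46^2≡72, 46^4≡1, 46^8≡1, 46^16≡1, 46^32≡1, 46^64≡1, 46^128≡1, 46^256≡1, 46^512≡1, 46^1024≡1.
Since 1735 = 1 + 2 + 4 + 64 + 128 + 512 + 1024 in binary, 46^1735 ≡ 46·72·1·1·1·1·1 ≡ 27 (mod 73).

27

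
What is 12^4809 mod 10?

The units digit of 12^n cycles with period 4: 2, 4, 8, 6, …
4809 leaves remainder 1 on division by 4, so 12^4809 ends in 2.

2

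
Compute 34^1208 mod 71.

45

Square-and-reduce mod 71: 34^1≡34, 34^2≡20, 34^4≡45, 34^8≡37, 34^16≡20, 34^32≡45, 34^64≡37, 34^128≡20, 34^256≡45, 34^512≡37, 34^1024≡20.
1208 = 8 + 16 + 32 + 128 + 1024, so 34^1208 ≡ 37·20·45·20·20 ≡ 45 (mod 71).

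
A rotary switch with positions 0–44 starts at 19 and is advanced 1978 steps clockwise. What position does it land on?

1978 − 43·45 = 43, so 1978 ≡ 43 (mod 45).
(19 + 43) mod 45 = 17.

17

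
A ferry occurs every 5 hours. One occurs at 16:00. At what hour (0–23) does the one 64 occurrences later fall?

64·5 = 320.
320 = 13·24 + 8, so 320 mod 24 = 8.
(16 + 8) mod 24 = 0.

0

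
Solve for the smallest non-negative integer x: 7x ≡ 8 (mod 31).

7⁻¹ ≡ 9 (mod 31) because 7·9 = 63 = 2·31 + 1.
So x ≡ 9·8 = 72 ≡ 10 (mod 31).

10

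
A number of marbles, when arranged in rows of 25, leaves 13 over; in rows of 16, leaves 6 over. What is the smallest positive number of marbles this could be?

x ≡ 6 (mod 16) gives x ∈ {6, 22, 38}.
The first of these with x mod 25 = 13 is 38.

38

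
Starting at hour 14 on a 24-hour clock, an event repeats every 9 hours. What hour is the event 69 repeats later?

11

69·9 = 621.
621 mod 24 = 21 (since 25·24 = 600).
(14 + 21) mod 24 = 11.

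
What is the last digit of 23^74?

The units digit of 23^n cycles with period 4: 3, 9, 7, 1, …
74 mod 4 = 2, so the last digit matches 3^2 = 9.

9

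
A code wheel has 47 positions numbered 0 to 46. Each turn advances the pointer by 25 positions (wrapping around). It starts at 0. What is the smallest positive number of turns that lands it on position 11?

23

25⁻¹ ≡ 32 (mod 47) because 25·32 = 800 = 17·47 + 1.
Multiplying both sides by 32: x ≡ 32·11 = 352 ≡ 23 (mod 47).
Check: 25·23 = 575 = 12·47 + 11.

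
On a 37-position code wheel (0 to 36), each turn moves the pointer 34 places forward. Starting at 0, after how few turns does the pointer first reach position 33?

26

34⁻¹ ≡ 12 (mod 37) because 34·12 = 408 = 11·37 + 1.
So x ≡ 12·33 = 396 ≡ 26 (mod 37).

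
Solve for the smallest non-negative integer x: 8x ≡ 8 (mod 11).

1

8⁻¹ ≡ 7 (mod 11) because 8·7 = 56 = 5·11 + 1.
So x ≡ 7·8 = 56 ≡ 1 (mod 11).
Check: 8·1 = 8 = 0·11 + 8.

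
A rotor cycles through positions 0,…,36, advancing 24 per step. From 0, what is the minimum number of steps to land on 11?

24⁻¹ ≡ 17 (mod 37) because 24·17 = 408 = 11·37 + 1.
So x ≡ 17·11 = 187 ≡ 2 (mod 37).

2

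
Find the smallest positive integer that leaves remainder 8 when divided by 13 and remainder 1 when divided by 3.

34

x ≡ 1 (mod 3) gives x ∈ {1, 4, 7, 10, 13, 16, 19, 22, …}.
The first of these with x mod 13 = 8 is 34.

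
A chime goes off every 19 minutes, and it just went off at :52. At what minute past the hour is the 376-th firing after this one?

376·19 = 7144.
7144 = 119·60 + 4, so 7144 mod 60 = 4.
(52 + 4) mod 60 = 56.

56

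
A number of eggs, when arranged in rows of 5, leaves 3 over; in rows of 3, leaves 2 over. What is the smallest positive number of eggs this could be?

8

x ≡ 2 (mod 3) gives x ∈ {2, 5, 8}.
The first of these with x mod 5 = 3 is 8.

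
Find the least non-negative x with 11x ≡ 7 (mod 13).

The inverse of 11 mod 13 is 6 (since 11·6 = 66 ≡ 1).
Multiplying both sides by 6: x ≡ 6·7 = 42 ≡ 3 (mod 13).

3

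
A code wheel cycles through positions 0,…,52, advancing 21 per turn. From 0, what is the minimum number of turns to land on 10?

The inverse of 21 mod 53 is 48 (since 21·48 = 1008 ≡ 1).
Multiplying both sides by 48: x ≡ 48·10 = 480 ≡ 3 (mod 53).
Check: 21·3 = 63 = 1·53 + 10.

3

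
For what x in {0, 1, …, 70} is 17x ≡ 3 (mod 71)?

67

The inverse of 17 mod 71 is 46 (since 17·46 = 782 ≡ 1).
Multiplying both sides by 46: x ≡ 46·3 = 138 ≡ 67 (mod 71).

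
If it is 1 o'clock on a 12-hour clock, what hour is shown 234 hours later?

7

234 = 19·12 + 6, so 234 mod 12 = 6.
1 + 6 → 7 on a 12-hour dial.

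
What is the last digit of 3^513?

3

The units digit of 3^n cycles with period 4: 3, 9, 7, 1, …
513 leaves remainder 1 on division by 4, so 3^513 ends in 3.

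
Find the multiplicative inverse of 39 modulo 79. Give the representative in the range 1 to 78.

77

79 = 2·39 + 1
39 = 39·1 + 0
Back-substituting gives 39·77 ≡ 1 (mod 79).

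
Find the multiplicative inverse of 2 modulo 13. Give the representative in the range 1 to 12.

13 = 6·2 + 1
2 = 2·1 + 0
Back-substituting gives 2·7 ≡ 1 (mod 13).

7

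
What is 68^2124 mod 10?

The units digit of 68^n cycles with period 4: 8, 4, 2, 6, …
2124 mod 4 = 0, so the last digit matches 8^4 = 6.

6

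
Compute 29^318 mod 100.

61

By repeated squaring mod 100: 29^1≡29, 29^2≡41, 29^4≡81, 29^8≡61, 29^16≡21, 29^32≡41, 29^64≡81, 29^128≡61, 29^256≡21.
318 = 2 + 4 + 8 + 16 + 32 + 256, so 29^318 ≡ 41·81·61·21·41·21 ≡ 61 (mod 100).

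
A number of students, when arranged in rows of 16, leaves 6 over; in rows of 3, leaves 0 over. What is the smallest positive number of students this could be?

Since 3·11 ≡ 1 (mod 16), take x = 0 + 3·((6−0)·11 mod 16) = 0 + 3·2 = 6.
Check: 6 mod 16 = 6, 6 mod 3 = 0.

6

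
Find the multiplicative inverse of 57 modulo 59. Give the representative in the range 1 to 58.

29

57·29 = 1653 = 28·59 + 1, so 57⁻¹ ≡ 29 (mod 59).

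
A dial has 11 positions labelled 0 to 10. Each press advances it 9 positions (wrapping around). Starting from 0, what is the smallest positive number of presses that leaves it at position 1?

5

9·5 = 45 = 4·11 + 1, so 9⁻¹ ≡ 5 (mod 11).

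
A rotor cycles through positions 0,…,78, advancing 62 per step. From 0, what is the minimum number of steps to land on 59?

43

62⁻¹ ≡ 65 (mod 79) because 62·65 = 4030 = 51·79 + 1.
Multiplying both sides by 65: x ≡ 65·59 = 3835 ≡ 43 (mod 79).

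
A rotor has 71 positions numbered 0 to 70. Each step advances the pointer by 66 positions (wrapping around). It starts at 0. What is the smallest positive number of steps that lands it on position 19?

The inverse of 66 mod 71 is 14 (since 66·14 = 924 ≡ 1).
So x ≡ 14·19 = 266 ≡ 53 (mod 71).
Check: 66·53 = 3498 = 49·71 + 19.

53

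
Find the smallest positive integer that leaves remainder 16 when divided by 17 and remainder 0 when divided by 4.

x ≡ 0 (mod 4) gives x ∈ {0, 4, 8, 12, 16}.
The first of these with x mod 17 = 16 is 16.

16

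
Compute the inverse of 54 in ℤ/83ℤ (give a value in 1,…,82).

20

54·20 = 1080 = 13·83 + 1, so 54⁻¹ ≡ 20 (mod 83).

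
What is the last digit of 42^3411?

8

Powers of 2 mod 10 repeat with period 4: 2, 4, 8, 6.
3411 leaves remainder 3 on division by 4, so 42^3411 ends in 8.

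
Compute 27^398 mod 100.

69

Successive squares of 27 mod 100: 27^1≡27, 27^2≡29, 27^4≡41, 27^8≡81, 27^16≡61, 27^32≡21, 27^64≡41, 27^128≡81, 27^256≡61.
Since 398 = 2 + 4 + 8 + 128 + 256 in binary, 27^398 ≡ 29·41·81·81·61 ≡ 69 (mod 100).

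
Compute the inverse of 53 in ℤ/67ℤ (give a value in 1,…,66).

53·43 = 2279 = 34·67 + 1, so 53⁻¹ ≡ 43 (mod 67).

43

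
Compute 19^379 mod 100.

Successive squares of 19 mod 100: 19^1≡19, 19^2≡61, 19^4≡21, 19^8≡41, 19^16≡81, 19^32≡61, 19^64≡21, 19^128≡41, 19^256≡81.
379 = 1 + 2 + 8 + 16 + 32 + 64 + 256, so 19^379 ≡ 19·61·41·81·61·21·81 ≡ 79 (mod 100).

79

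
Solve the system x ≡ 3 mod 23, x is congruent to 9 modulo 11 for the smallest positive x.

141

x ≡ 9 (mod 11) gives x ∈ {9, 20, 31, 42, 53, 64, 75, 86, …}.
The first of these with x mod 23 = 3 is 141.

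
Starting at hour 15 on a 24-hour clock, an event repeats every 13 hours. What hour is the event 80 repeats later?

23

80·13 = 1040.
1040 = 43·24 + 8, so 1040 mod 24 = 8.
(15 + 8) mod 24 = 23.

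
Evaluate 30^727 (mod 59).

Square-and-reduce mod 59: 30^1≡30, 30^2≡15, 30^4≡48, 30^8≡3, 30^16≡9, 30^32≡22, 30^64≡12, 30^128≡26, 30^256≡27, 30^512≡21.
Since 727 = 1 + 2 + 4 + 16 + 64 + 128 + 512 in binary, 30^727 ≡ 30·15·48·9·12·26·21 ≡ 44 (mod 59).

44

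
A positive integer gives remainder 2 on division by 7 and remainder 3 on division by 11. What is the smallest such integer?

58

Since 11·2 ≡ 1 (mod 7), take x = 3 + 11·((2−3)·2 mod 7) = 3 + 11·5 = 58.
Check: 58 mod 7 = 2, 58 mod 11 = 3.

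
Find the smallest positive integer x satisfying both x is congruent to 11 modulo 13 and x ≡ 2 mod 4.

50

Since 4·10 ≡ 1 (mod 13), take x = 2 + 4·((11−2)·10 mod 13) = 2 + 4·12 = 50.
Check: 50 mod 13 = 11, 50 mod 4 = 2.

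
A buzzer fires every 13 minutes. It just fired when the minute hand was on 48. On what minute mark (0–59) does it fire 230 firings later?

230·13 = 2990.
Dividing 2990 by 60 gives quotient 49 and remainder 50.
(48 + 50) mod 60 = 38.

38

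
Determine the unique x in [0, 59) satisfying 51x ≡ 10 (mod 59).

51⁻¹ ≡ 22 (mod 59) because 51·22 = 1122 = 19·59 + 1.
Multiplying both sides by 22: x ≡ 22·10 = 220 ≡ 43 (mod 59).
Check: 51·43 = 2193 = 37·59 + 10.

43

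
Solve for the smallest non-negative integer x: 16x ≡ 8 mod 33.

The inverse of 16 mod 33 is 31 (since 16·31 = 496 ≡ 1).
So x ≡ 31·8 = 248 ≡ 17 (mod 33).

17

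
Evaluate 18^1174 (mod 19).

By repeated squaring mod 19: 18^1≡18, 18^2≡1, 18^4≡1, 18^8≡1, 18^16≡1, 18^32≡1, 18^64≡1, 18^128≡1, 18^256≡1, 18^512≡1, 18^1024≡1.
1174 = 2 + 4 + 16 + 128 + 1024, so 18^1174 ≡ 1·1·1·1·1 ≡ 1 (mod 19).

1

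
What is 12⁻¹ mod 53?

12·31 = 372 = 7·53 + 1, so 12⁻¹ ≡ 31 (mod 53).

31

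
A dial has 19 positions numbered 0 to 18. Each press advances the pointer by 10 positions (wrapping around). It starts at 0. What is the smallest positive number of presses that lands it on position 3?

10⁻¹ ≡ 2 (mod 19) because 10·2 = 20 = 1·19 + 1.
Multiplying both sides by 2: x ≡ 2·3 = 6 ≡ 6 (mod 19).

6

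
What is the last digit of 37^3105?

7

The units digit of 37^n cycles with period 4: 7, 9, 3, 1, …
3105 leaves remainder 1 on division by 4, so 37^3105 ends in 7.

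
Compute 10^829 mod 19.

Successive squares of 10 mod 19: 10^1≡10, 10^2≡5, 10^4≡6, 10^8≡17, 10^16≡4, 10^32≡16, 10^64≡9, 10^128≡5, 10^256≡6, 10^512≡17.
Since 829 = 1 + 4 + 8 + 16 + 32 + 256 + 512 in binary, 10^829 ≡ 10·6·17·4·16·6·17 ≡ 10 (mod 19).

10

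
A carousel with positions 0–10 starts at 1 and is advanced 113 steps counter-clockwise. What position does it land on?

113 mod 11 = 3 (since 10·11 = 110).
(1 − 3) mod 11 = 9.

9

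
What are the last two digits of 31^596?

Successive squares of 31 mod 100: 31^1≡31, 31^2≡61, 31^4≡21, 31^8≡41, 31^16≡81, 31^32≡61, 31^64≡21, 31^128≡41, 31^256≡81, 31^512≡61.
Since 596 = 4 + 16 + 64 + 512 in binary, 31^596 ≡ 21·81·21·61 ≡ 81 (mod 100).

81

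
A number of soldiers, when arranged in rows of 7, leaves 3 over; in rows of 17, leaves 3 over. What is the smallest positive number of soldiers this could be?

3

x ≡ 3 (mod 7) gives x ∈ {3}.
The first of these with x mod 17 = 3 is 3.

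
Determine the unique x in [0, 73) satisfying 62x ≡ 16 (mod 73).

62⁻¹ ≡ 53 (mod 73) because 62·53 = 3286 = 45·73 + 1.
Multiplying both sides by 53: x ≡ 53·16 = 848 ≡ 45 (mod 73).

45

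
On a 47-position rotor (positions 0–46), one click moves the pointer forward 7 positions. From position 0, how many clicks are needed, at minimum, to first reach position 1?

27

47 = 6·7 + 5
7 = 1·5 + 2
5 = 2·2 + 1
2 = 2·1 + 0
Back-substituting gives 7·27 ≡ 1 (mod 47).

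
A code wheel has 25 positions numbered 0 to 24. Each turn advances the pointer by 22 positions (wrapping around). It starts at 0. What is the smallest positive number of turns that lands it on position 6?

The inverse of 22 mod 25 is 8 (since 22·8 = 176 ≡ 1).
Multiplying both sides by 8: x ≡ 8·6 = 48 ≡ 23 (mod 25).

23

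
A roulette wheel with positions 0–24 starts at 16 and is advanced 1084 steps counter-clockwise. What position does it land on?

7

Dividing 1084 by 25 gives quotient 43 and remainder 9.
(16 − 9) mod 25 = 7.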